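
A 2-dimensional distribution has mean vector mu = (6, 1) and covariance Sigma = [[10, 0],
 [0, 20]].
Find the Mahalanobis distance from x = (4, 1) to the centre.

Step 1 — centre the observation: (x - mu) = (-2, 0).

Step 2 — invert Sigma. det(Sigma) = 10·20 - (0)² = 200.
  Sigma^{-1} = (1/det) · [[d, -b], [-b, a]] = [[0.1, 0],
 [0, 0.05]].

Step 3 — form the quadratic (x - mu)^T · Sigma^{-1} · (x - mu):
  Sigma^{-1} · (x - mu) = (-0.2, 0).
  (x - mu)^T · [Sigma^{-1} · (x - mu)] = (-2)·(-0.2) + (0)·(0) = 0.4.

Step 4 — take square root: d = √(0.4) ≈ 0.6325.

d(x, mu) = √(0.4) ≈ 0.6325


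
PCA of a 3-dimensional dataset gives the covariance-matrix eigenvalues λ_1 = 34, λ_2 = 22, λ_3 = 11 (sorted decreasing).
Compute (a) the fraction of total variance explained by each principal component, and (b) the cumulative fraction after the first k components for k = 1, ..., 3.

Step 1 — total variance = trace(Sigma) = Σ λ_i = 34 + 22 + 11 = 67.

Step 2 — fraction explained by component i = λ_i / Σ λ:
  PC1: 34/67 = 0.5075
  PC2: 22/67 = 0.3284
  PC3: 11/67 = 0.1642

Step 3 — cumulative fraction after k components = (λ_1 + ... + λ_k) / Σ λ:
  k = 1: 34/67 = 0.5075
  k = 2: (34 + 22)/67 = 56/67 = 0.8358
  k = 3: (34 + 22 + 11)/67 = 67/67 = 1

Summary (fraction, with percent):

explained: PC1 0.5075 (50.75%), PC2 0.3284 (32.84%), PC3 0.1642 (16.42%);  cumulative: 0.5075, 0.8358, 1


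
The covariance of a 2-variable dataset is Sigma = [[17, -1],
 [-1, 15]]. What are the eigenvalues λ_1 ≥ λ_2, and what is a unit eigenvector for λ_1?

Step 1 — characteristic polynomial of 2×2 Sigma:
  det(Sigma - λI) = λ² - trace · λ + det = 0.
  trace = 17 + 15 = 32, det = 17·15 - (-1)² = 254.
Step 2 — discriminant:
  Δ = trace² - 4·det = 1024 - 1016 = 8.
Step 3 — eigenvalues:
  λ = (trace ± √Δ)/2 = (32 ± 2.8284)/2,
  λ_1 = 17.4142,  λ_2 = 14.5858.

Step 4 — unit eigenvector for λ_1: solve (Sigma - λ_1 I)v = 0. First row:
  (17 - 17.4142)·v_x + (-1)·v_y = 0, i.e. (-0.4142)·v_x + (-1)·v_y = 0,
  so v ∝ (b, λ_1 - a) = (-1, 0.4142); multiply by -1 so the first entry is positive: u = (1, -0.4142).
  ||u|| = √((1)² + (-0.4142)²) = √(1.1716) ≈ 1.0824,
  v_1 = u/||u|| ≈ (0.9239, -0.3827) (||v_1|| = 1).

λ_1 = 17.4142,  λ_2 = 14.5858;  v_1 ≈ (0.9239, -0.3827)


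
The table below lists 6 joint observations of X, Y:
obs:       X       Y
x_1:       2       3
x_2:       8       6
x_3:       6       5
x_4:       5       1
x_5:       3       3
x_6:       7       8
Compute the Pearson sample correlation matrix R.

Step 1 — column means:
  mean(X) = (2 + 8 + 6 + 5 + 3 + 7) / 6 = 31/6 = 5.1667
  mean(Y) = (3 + 6 + 5 + 1 + 3 + 8) / 6 = 26/6 = 4.3333

Step 2 — sample variances and covariances s[i,j] = (1/(n-1)) · Σ_k (x_{k,i} - mean_i) · (x_{k,j} - mean_j), with n-1 = 5:
  s[X,X] = ((-3.1667)·(-3.1667) + (2.8333)·(2.8333) + (0.8333)·(0.8333) + (-0.1667)·(-0.1667) + (-2.1667)·(-2.1667) + (1.8333)·(1.8333)) / 5 = 26.8333/5 = 5.3667
  s[X,Y] = ((-3.1667)·(-1.3333) + (2.8333)·(1.6667) + (0.8333)·(0.6667) + (-0.1667)·(-3.3333) + (-2.1667)·(-1.3333) + (1.8333)·(3.6667)) / 5 = 19.6667/5 = 3.9333
  s[Y,Y] = ((-1.3333)·(-1.3333) + (1.6667)·(1.6667) + (0.6667)·(0.6667) + (-3.3333)·(-3.3333) + (-1.3333)·(-1.3333) + (3.6667)·(3.6667)) / 5 = 31.3333/5 = 6.2667
  Sample standard deviations s_i = √(s[i,i]):
  s(X) = √(5.3667) = 2.3166
  s(Y) = √(6.2667) = 2.5033

Step 3 — r_{ij} = s_{ij} / (s_i · s_j):
  r[X,X] = 1 (diagonal).
  r[X,Y] = 3.9333 / (2.3166 · 2.5033) = 3.9333 / 5.7992 = 0.6783
  r[Y,Y] = 1 (diagonal).

R is symmetric with unit diagonal. Assembling:

R = [[1, 0.6783],
 [0.6783, 1]]


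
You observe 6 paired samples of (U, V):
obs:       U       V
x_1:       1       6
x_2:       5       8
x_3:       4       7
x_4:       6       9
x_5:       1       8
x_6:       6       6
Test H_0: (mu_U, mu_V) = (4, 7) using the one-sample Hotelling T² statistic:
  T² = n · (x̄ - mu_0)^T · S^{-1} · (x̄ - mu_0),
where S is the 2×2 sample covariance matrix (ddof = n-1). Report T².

Step 1 — sample mean vector:
  mean(U) = (1 + 5 + 4 + 6 + 1 + 6) / 6 = 23/6 = 3.8333
  mean(V) = (6 + 8 + 7 + 9 + 8 + 6) / 6 = 44/6 = 7.3333
  x̄ = (3.8333, 7.3333),  deviation x̄ - mu_0 = (3.8333, 7.3333) - (4, 7) = (-0.1667, 0.3333).

Step 2 — sample covariance matrix, S[i,j] = (1/(n-1)) · Σ_k (x_{k,i} - mean_i) · (x_{k,j} - mean_j), divisor n-1 = 5:
  S[U,U] = ((-2.8333)·(-2.8333) + (1.1667)·(1.1667) + (0.1667)·(0.1667) + (2.1667)·(2.1667) + (-2.8333)·(-2.8333) + (2.1667)·(2.1667)) / 5 = 26.8333/5 = 5.3667
  S[U,V] = ((-2.8333)·(-1.3333) + (1.1667)·(0.6667) + (0.1667)·(-0.3333) + (2.1667)·(1.6667) + (-2.8333)·(0.6667) + (2.1667)·(-1.3333)) / 5 = 3.3333/5 = 0.6667
  S[V,V] = ((-1.3333)·(-1.3333) + (0.6667)·(0.6667) + (-0.3333)·(-0.3333) + (1.6667)·(1.6667) + (0.6667)·(0.6667) + (-1.3333)·(-1.3333)) / 5 = 7.3333/5 = 1.4667
  S = [[5.3667, 0.6667],
 [0.6667, 1.4667]].

Step 3 — invert S. det(S) = 5.3667·1.4667 - (0.6667)² = 7.4267.
  S^{-1} = (1/det) · [[d, -b], [-b, a]] = [[0.1975, -0.0898],
 [-0.0898, 0.7226]].

Step 4 — quadratic form (x̄ - mu_0)^T · S^{-1} · (x̄ - mu_0):
  S^{-1} · (x̄ - mu_0) = (-0.0628, 0.2558),
  (x̄ - mu_0)^T · [...] = (-0.1667)·(-0.0628) + (0.3333)·(0.2558) = 0.0958.

Step 5 — scale by n: T² = 6 · 0.0958 = 0.5745.

T² ≈ 0.5745


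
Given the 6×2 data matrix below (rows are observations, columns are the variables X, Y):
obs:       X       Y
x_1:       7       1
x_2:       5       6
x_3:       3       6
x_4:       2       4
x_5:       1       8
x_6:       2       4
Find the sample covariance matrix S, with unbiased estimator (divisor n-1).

Step 1 — column means:
  mean(X) = (7 + 5 + 3 + 2 + 1 + 2) / 6 = 20/6 = 3.3333
  mean(Y) = (1 + 6 + 6 + 4 + 8 + 4) / 6 = 29/6 = 4.8333

Step 2 — sample covariance S[i,j] = (1/(n-1)) · Σ_k (x_{k,i} - mean_i) · (x_{k,j} - mean_j), with n-1 = 5.
  S[X,X] = ((3.6667)·(3.6667) + (1.6667)·(1.6667) + (-0.3333)·(-0.3333) + (-1.3333)·(-1.3333) + (-2.3333)·(-2.3333) + (-1.3333)·(-1.3333)) / 5 = 25.3333/5 = 5.0667
  S[X,Y] = ((3.6667)·(-3.8333) + (1.6667)·(1.1667) + (-0.3333)·(1.1667) + (-1.3333)·(-0.8333) + (-2.3333)·(3.1667) + (-1.3333)·(-0.8333)) / 5 = -17.6667/5 = -3.5333
  S[Y,Y] = ((-3.8333)·(-3.8333) + (1.1667)·(1.1667) + (1.1667)·(1.1667) + (-0.8333)·(-0.8333) + (3.1667)·(3.1667) + (-0.8333)·(-0.8333)) / 5 = 28.8333/5 = 5.7667

S is symmetric (S[j,i] = S[i,j]). Assembling:

S = [[5.0667, -3.5333],
 [-3.5333, 5.7667]]


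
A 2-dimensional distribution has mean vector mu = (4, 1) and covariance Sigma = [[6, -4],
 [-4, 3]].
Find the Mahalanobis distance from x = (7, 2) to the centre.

Step 1 — centre the observation: (x - mu) = (3, 1).

Step 2 — invert Sigma. det(Sigma) = 6·3 - (-4)² = 2.
  Sigma^{-1} = (1/det) · [[d, -b], [-b, a]] = [[1.5, 2],
 [2, 3]].

Step 3 — form the quadratic (x - mu)^T · Sigma^{-1} · (x - mu):
  Sigma^{-1} · (x - mu) = (6.5, 9).
  (x - mu)^T · [Sigma^{-1} · (x - mu)] = (3)·(6.5) + (1)·(9) = 28.5.

Step 4 — take square root: d = √(28.5) ≈ 5.3385.

d(x, mu) = √(28.5) ≈ 5.3385


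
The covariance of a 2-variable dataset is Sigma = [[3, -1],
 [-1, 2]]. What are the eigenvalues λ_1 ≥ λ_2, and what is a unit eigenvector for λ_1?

Step 1 — characteristic polynomial of 2×2 Sigma:
  det(Sigma - λI) = λ² - trace · λ + det = 0.
  trace = 3 + 2 = 5, det = 3·2 - (-1)² = 5.
Step 2 — discriminant:
  Δ = trace² - 4·det = 25 - 20 = 5.
Step 3 — eigenvalues:
  λ = (trace ± √Δ)/2 = (5 ± 2.2361)/2,
  λ_1 = 3.618,  λ_2 = 1.382.

Step 4 — unit eigenvector for λ_1: solve (Sigma - λ_1 I)v = 0. First row:
  (3 - 3.618)·v_x + (-1)·v_y = 0, i.e. (-0.618)·v_x + (-1)·v_y = 0,
  so v ∝ (b, λ_1 - a) = (-1, 0.618); multiply by -1 so the first entry is positive: u = (1, -0.618).
  ||u|| = √((1)² + (-0.618)²) = √(1.382) ≈ 1.1756,
  v_1 = u/||u|| ≈ (0.8507, -0.5257) (||v_1|| = 1).

λ_1 = 3.618,  λ_2 = 1.382;  v_1 ≈ (0.8507, -0.5257)


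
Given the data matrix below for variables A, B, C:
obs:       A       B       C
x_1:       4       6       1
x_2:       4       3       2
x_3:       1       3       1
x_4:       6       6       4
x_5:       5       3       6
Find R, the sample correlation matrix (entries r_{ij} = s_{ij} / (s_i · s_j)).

Step 1 — column means:
  mean(A) = (4 + 4 + 1 + 6 + 5) / 5 = 20/5 = 4
  mean(B) = (6 + 3 + 3 + 6 + 3) / 5 = 21/5 = 4.2
  mean(C) = (1 + 2 + 1 + 4 + 6) / 5 = 14/5 = 2.8

Step 2 — sample variances and covariances s[i,j] = (1/(n-1)) · Σ_k (x_{k,i} - mean_i) · (x_{k,j} - mean_j), with n-1 = 4:
  s[A,A] = ((0)·(0) + (0)·(0) + (-3)·(-3) + (2)·(2) + (1)·(1)) / 4 = 14/4 = 3.5
  s[A,B] = ((0)·(1.8) + (0)·(-1.2) + (-3)·(-1.2) + (2)·(1.8) + (1)·(-1.2)) / 4 = 6/4 = 1.5
  s[A,C] = ((0)·(-1.8) + (0)·(-0.8) + (-3)·(-1.8) + (2)·(1.2) + (1)·(3.2)) / 4 = 11/4 = 2.75
  s[B,B] = ((1.8)·(1.8) + (-1.2)·(-1.2) + (-1.2)·(-1.2) + (1.8)·(1.8) + (-1.2)·(-1.2)) / 4 = 10.8/4 = 2.7
  s[B,C] = ((1.8)·(-1.8) + (-1.2)·(-0.8) + (-1.2)·(-1.8) + (1.8)·(1.2) + (-1.2)·(3.2)) / 4 = -1.8/4 = -0.45
  s[C,C] = ((-1.8)·(-1.8) + (-0.8)·(-0.8) + (-1.8)·(-1.8) + (1.2)·(1.2) + (3.2)·(3.2)) / 4 = 18.8/4 = 4.7
  Sample standard deviations s_i = √(s[i,i]):
  s(A) = √(3.5) = 1.8708
  s(B) = √(2.7) = 1.6432
  s(C) = √(4.7) = 2.1679

Step 3 — r_{ij} = s_{ij} / (s_i · s_j):
  r[A,A] = 1 (diagonal).
  r[A,B] = 1.5 / (1.8708 · 1.6432) = 1.5 / 3.0741 = 0.488
  r[A,C] = 2.75 / (1.8708 · 2.1679) = 2.75 / 4.0559 = 0.678
  r[B,B] = 1 (diagonal).
  r[B,C] = -0.45 / (1.6432 · 2.1679) = -0.45 / 3.5623 = -0.1263
  r[C,C] = 1 (diagonal).

R is symmetric with unit diagonal. Assembling:

R = [[1, 0.488, 0.678],
 [0.488, 1, -0.1263],
 [0.678, -0.1263, 1]]


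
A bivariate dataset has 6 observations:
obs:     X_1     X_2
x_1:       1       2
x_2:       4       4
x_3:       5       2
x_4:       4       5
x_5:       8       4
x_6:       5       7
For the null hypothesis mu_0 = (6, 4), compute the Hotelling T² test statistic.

Step 1 — sample mean vector:
  mean(X_1) = (1 + 4 + 5 + 4 + 8 + 5) / 6 = 27/6 = 4.5
  mean(X_2) = (2 + 4 + 2 + 5 + 4 + 7) / 6 = 24/6 = 4
  x̄ = (4.5, 4),  deviation x̄ - mu_0 = (4.5, 4) - (6, 4) = (-1.5, 0).

Step 2 — sample covariance matrix, S[i,j] = (1/(n-1)) · Σ_k (x_{k,i} - mean_i) · (x_{k,j} - mean_j), divisor n-1 = 5:
  S[X_1,X_1] = ((-3.5)·(-3.5) + (-0.5)·(-0.5) + (0.5)·(0.5) + (-0.5)·(-0.5) + (3.5)·(3.5) + (0.5)·(0.5)) / 5 = 25.5/5 = 5.1
  S[X_1,X_2] = ((-3.5)·(-2) + (-0.5)·(0) + (0.5)·(-2) + (-0.5)·(1) + (3.5)·(0) + (0.5)·(3)) / 5 = 7/5 = 1.4
  S[X_2,X_2] = ((-2)·(-2) + (0)·(0) + (-2)·(-2) + (1)·(1) + (0)·(0) + (3)·(3)) / 5 = 18/5 = 3.6
  S = [[5.1, 1.4],
 [1.4, 3.6]].

Step 3 — invert S. det(S) = 5.1·3.6 - (1.4)² = 16.4.
  S^{-1} = (1/det) · [[d, -b], [-b, a]] = [[0.2195, -0.0854],
 [-0.0854, 0.311]].

Step 4 — quadratic form (x̄ - mu_0)^T · S^{-1} · (x̄ - mu_0):
  S^{-1} · (x̄ - mu_0) = (-0.3293, 0.128),
  (x̄ - mu_0)^T · [...] = (-1.5)·(-0.3293) + (0)·(0.128) = 0.4939.

Step 5 — scale by n: T² = 6 · 0.4939 = 2.9634.

T² ≈ 2.9634


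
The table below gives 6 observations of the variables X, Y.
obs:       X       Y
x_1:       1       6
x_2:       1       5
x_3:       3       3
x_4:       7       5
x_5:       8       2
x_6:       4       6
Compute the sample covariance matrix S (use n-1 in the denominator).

Step 1 — column means:
  mean(X) = (1 + 1 + 3 + 7 + 8 + 4) / 6 = 24/6 = 4
  mean(Y) = (6 + 5 + 3 + 5 + 2 + 6) / 6 = 27/6 = 4.5

Step 2 — sample covariance S[i,j] = (1/(n-1)) · Σ_k (x_{k,i} - mean_i) · (x_{k,j} - mean_j), with n-1 = 5.
  S[X,X] = ((-3)·(-3) + (-3)·(-3) + (-1)·(-1) + (3)·(3) + (4)·(4) + (0)·(0)) / 5 = 44/5 = 8.8
  S[X,Y] = ((-3)·(1.5) + (-3)·(0.5) + (-1)·(-1.5) + (3)·(0.5) + (4)·(-2.5) + (0)·(1.5)) / 5 = -13/5 = -2.6
  S[Y,Y] = ((1.5)·(1.5) + (0.5)·(0.5) + (-1.5)·(-1.5) + (0.5)·(0.5) + (-2.5)·(-2.5) + (1.5)·(1.5)) / 5 = 13.5/5 = 2.7

S is symmetric (S[j,i] = S[i,j]). Assembling:

S = [[8.8, -2.6],
 [-2.6, 2.7]]


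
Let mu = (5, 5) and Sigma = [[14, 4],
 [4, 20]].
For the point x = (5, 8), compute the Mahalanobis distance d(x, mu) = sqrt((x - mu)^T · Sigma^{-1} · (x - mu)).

Step 1 — centre the observation: (x - mu) = (0, 3).

Step 2 — invert Sigma. det(Sigma) = 14·20 - (4)² = 264.
  Sigma^{-1} = (1/det) · [[d, -b], [-b, a]] = [[0.0758, -0.0152],
 [-0.0152, 0.053]].

Step 3 — form the quadratic (x - mu)^T · Sigma^{-1} · (x - mu):
  Sigma^{-1} · (x - mu) = (-0.0455, 0.1591).
  (x - mu)^T · [Sigma^{-1} · (x - mu)] = (0)·(-0.0455) + (3)·(0.1591) = 0.4773.

Step 4 — take square root: d = √(0.4773) ≈ 0.6908.

d(x, mu) = √(0.4773) ≈ 0.6908


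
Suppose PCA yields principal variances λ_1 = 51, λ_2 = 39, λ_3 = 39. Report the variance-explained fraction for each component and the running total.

Step 1 — total variance = trace(Sigma) = Σ λ_i = 51 + 39 + 39 = 129.

Step 2 — fraction explained by component i = λ_i / Σ λ:
  PC1: 51/129 = 0.3953
  PC2: 39/129 = 0.3023
  PC3: 39/129 = 0.3023

Step 3 — cumulative fraction after k components = (λ_1 + ... + λ_k) / Σ λ:
  k = 1: 51/129 = 0.3953
  k = 2: (51 + 39)/129 = 90/129 = 0.6977
  k = 3: (51 + 39 + 39)/129 = 129/129 = 1

Summary (fraction, with percent):

explained: PC1 0.3953 (39.53%), PC2 0.3023 (30.23%), PC3 0.3023 (30.23%);  cumulative: 0.3953, 0.6977, 1


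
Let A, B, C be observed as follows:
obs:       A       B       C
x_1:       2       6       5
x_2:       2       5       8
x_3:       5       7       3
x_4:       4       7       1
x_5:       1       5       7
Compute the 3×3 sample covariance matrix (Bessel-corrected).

Step 1 — column means:
  mean(A) = (2 + 2 + 5 + 4 + 1) / 5 = 14/5 = 2.8
  mean(B) = (6 + 5 + 7 + 7 + 5) / 5 = 30/5 = 6
  mean(C) = (5 + 8 + 3 + 1 + 7) / 5 = 24/5 = 4.8

Step 2 — sample covariance S[i,j] = (1/(n-1)) · Σ_k (x_{k,i} - mean_i) · (x_{k,j} - mean_j), with n-1 = 4.
  S[A,A] = ((-0.8)·(-0.8) + (-0.8)·(-0.8) + (2.2)·(2.2) + (1.2)·(1.2) + (-1.8)·(-1.8)) / 4 = 10.8/4 = 2.7
  S[A,B] = ((-0.8)·(0) + (-0.8)·(-1) + (2.2)·(1) + (1.2)·(1) + (-1.8)·(-1)) / 4 = 6/4 = 1.5
  S[A,C] = ((-0.8)·(0.2) + (-0.8)·(3.2) + (2.2)·(-1.8) + (1.2)·(-3.8) + (-1.8)·(2.2)) / 4 = -15.2/4 = -3.8
  S[B,B] = ((0)·(0) + (-1)·(-1) + (1)·(1) + (1)·(1) + (-1)·(-1)) / 4 = 4/4 = 1
  S[B,C] = ((0)·(0.2) + (-1)·(3.2) + (1)·(-1.8) + (1)·(-3.8) + (-1)·(2.2)) / 4 = -11/4 = -2.75
  S[C,C] = ((0.2)·(0.2) + (3.2)·(3.2) + (-1.8)·(-1.8) + (-3.8)·(-3.8) + (2.2)·(2.2)) / 4 = 32.8/4 = 8.2

S is symmetric (S[j,i] = S[i,j]). Assembling:

S = [[2.7, 1.5, -3.8],
 [1.5, 1, -2.75],
 [-3.8, -2.75, 8.2]]


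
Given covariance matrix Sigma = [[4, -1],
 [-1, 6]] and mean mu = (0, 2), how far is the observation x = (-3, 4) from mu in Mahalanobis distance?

Step 1 — centre the observation: (x - mu) = (-3, 2).

Step 2 — invert Sigma. det(Sigma) = 4·6 - (-1)² = 23.
  Sigma^{-1} = (1/det) · [[d, -b], [-b, a]] = [[0.2609, 0.0435],
 [0.0435, 0.1739]].

Step 3 — form the quadratic (x - mu)^T · Sigma^{-1} · (x - mu):
  Sigma^{-1} · (x - mu) = (-0.6957, 0.2174).
  (x - mu)^T · [Sigma^{-1} · (x - mu)] = (-3)·(-0.6957) + (2)·(0.2174) = 2.5217.

Step 4 — take square root: d = √(2.5217) ≈ 1.588.

d(x, mu) = √(2.5217) ≈ 1.588


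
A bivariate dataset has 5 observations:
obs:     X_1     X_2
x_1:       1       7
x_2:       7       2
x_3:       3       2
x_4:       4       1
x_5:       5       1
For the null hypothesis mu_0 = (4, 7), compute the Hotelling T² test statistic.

Step 1 — sample mean vector:
  mean(X_1) = (1 + 7 + 3 + 4 + 5) / 5 = 20/5 = 4
  mean(X_2) = (7 + 2 + 2 + 1 + 1) / 5 = 13/5 = 2.6
  x̄ = (4, 2.6),  deviation x̄ - mu_0 = (4, 2.6) - (4, 7) = (0, -4.4).

Step 2 — sample covariance matrix, S[i,j] = (1/(n-1)) · Σ_k (x_{k,i} - mean_i) · (x_{k,j} - mean_j), divisor n-1 = 4:
  S[X_1,X_1] = ((-3)·(-3) + (3)·(3) + (-1)·(-1) + (0)·(0) + (1)·(1)) / 4 = 20/4 = 5
  S[X_1,X_2] = ((-3)·(4.4) + (3)·(-0.6) + (-1)·(-0.6) + (0)·(-1.6) + (1)·(-1.6)) / 4 = -16/4 = -4
  S[X_2,X_2] = ((4.4)·(4.4) + (-0.6)·(-0.6) + (-0.6)·(-0.6) + (-1.6)·(-1.6) + (-1.6)·(-1.6)) / 4 = 25.2/4 = 6.3
  S = [[5, -4],
 [-4, 6.3]].

Step 3 — invert S. det(S) = 5·6.3 - (-4)² = 15.5.
  S^{-1} = (1/det) · [[d, -b], [-b, a]] = [[0.4065, 0.2581],
 [0.2581, 0.3226]].

Step 4 — quadratic form (x̄ - mu_0)^T · S^{-1} · (x̄ - mu_0):
  S^{-1} · (x̄ - mu_0) = (-1.1355, -1.4194),
  (x̄ - mu_0)^T · [...] = (0)·(-1.1355) + (-4.4)·(-1.4194) = 6.2452.

Step 5 — scale by n: T² = 5 · 6.2452 = 31.2258.

T² ≈ 31.2258


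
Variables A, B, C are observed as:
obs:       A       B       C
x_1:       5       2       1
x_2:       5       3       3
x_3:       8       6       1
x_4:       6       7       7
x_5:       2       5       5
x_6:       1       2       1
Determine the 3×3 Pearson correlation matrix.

Step 1 — column means:
  mean(A) = (5 + 5 + 8 + 6 + 2 + 1) / 6 = 27/6 = 4.5
  mean(B) = (2 + 3 + 6 + 7 + 5 + 2) / 6 = 25/6 = 4.1667
  mean(C) = (1 + 3 + 1 + 7 + 5 + 1) / 6 = 18/6 = 3

Step 2 — sample variances and covariances s[i,j] = (1/(n-1)) · Σ_k (x_{k,i} - mean_i) · (x_{k,j} - mean_j), with n-1 = 5:
  s[A,A] = ((0.5)·(0.5) + (0.5)·(0.5) + (3.5)·(3.5) + (1.5)·(1.5) + (-2.5)·(-2.5) + (-3.5)·(-3.5)) / 5 = 33.5/5 = 6.7
  s[A,B] = ((0.5)·(-2.1667) + (0.5)·(-1.1667) + (3.5)·(1.8333) + (1.5)·(2.8333) + (-2.5)·(0.8333) + (-3.5)·(-2.1667)) / 5 = 14.5/5 = 2.9
  s[A,C] = ((0.5)·(-2) + (0.5)·(0) + (3.5)·(-2) + (1.5)·(4) + (-2.5)·(2) + (-3.5)·(-2)) / 5 = 0/5 = 0
  s[B,B] = ((-2.1667)·(-2.1667) + (-1.1667)·(-1.1667) + (1.8333)·(1.8333) + (2.8333)·(2.8333) + (0.8333)·(0.8333) + (-2.1667)·(-2.1667)) / 5 = 22.8333/5 = 4.5667
  s[B,C] = ((-2.1667)·(-2) + (-1.1667)·(0) + (1.8333)·(-2) + (2.8333)·(4) + (0.8333)·(2) + (-2.1667)·(-2)) / 5 = 18/5 = 3.6
  s[C,C] = ((-2)·(-2) + (0)·(0) + (-2)·(-2) + (4)·(4) + (2)·(2) + (-2)·(-2)) / 5 = 32/5 = 6.4
  Sample standard deviations s_i = √(s[i,i]):
  s(A) = √(6.7) = 2.5884
  s(B) = √(4.5667) = 2.137
  s(C) = √(6.4) = 2.5298

Step 3 — r_{ij} = s_{ij} / (s_i · s_j):
  r[A,A] = 1 (diagonal).
  r[A,B] = 2.9 / (2.5884 · 2.137) = 2.9 / 5.5314 = 0.5243
  r[A,C] = 0 / (2.5884 · 2.5298) = 0 / 6.5483 = 0
  r[B,B] = 1 (diagonal).
  r[B,C] = 3.6 / (2.137 · 2.5298) = 3.6 / 5.4062 = 0.6659
  r[C,C] = 1 (diagonal).

R is symmetric with unit diagonal. Assembling:

R = [[1, 0.5243, 0],
 [0.5243, 1, 0.6659],
 [0, 0.6659, 1]]


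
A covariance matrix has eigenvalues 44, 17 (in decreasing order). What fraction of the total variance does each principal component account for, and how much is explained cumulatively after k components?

Step 1 — total variance = trace(Sigma) = Σ λ_i = 44 + 17 = 61.

Step 2 — fraction explained by component i = λ_i / Σ λ:
  PC1: 44/61 = 0.7213
  PC2: 17/61 = 0.2787

Step 3 — cumulative fraction after k components = (λ_1 + ... + λ_k) / Σ λ:
  k = 1: 44/61 = 0.7213
  k = 2: (44 + 17)/61 = 61/61 = 1

Summary (fraction, with percent):

explained: PC1 0.7213 (72.13%), PC2 0.2787 (27.87%);  cumulative: 0.7213, 1


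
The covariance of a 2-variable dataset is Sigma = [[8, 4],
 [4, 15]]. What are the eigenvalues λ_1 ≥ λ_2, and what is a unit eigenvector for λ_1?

Step 1 — characteristic polynomial of 2×2 Sigma:
  det(Sigma - λI) = λ² - trace · λ + det = 0.
  trace = 8 + 15 = 23, det = 8·15 - (4)² = 104.
Step 2 — discriminant:
  Δ = trace² - 4·det = 529 - 416 = 113.
Step 3 — eigenvalues:
  λ = (trace ± √Δ)/2 = (23 ± 10.6301)/2,
  λ_1 = 16.8151,  λ_2 = 6.1849.

Step 4 — unit eigenvector for λ_1: solve (Sigma - λ_1 I)v = 0. First row:
  (8 - 16.8151)·v_x + (4)·v_y = 0, i.e. (-8.8151)·v_x + (4)·v_y = 0,
  so v ∝ (b, λ_1 - a) = (4, 8.8151) = u.
  ||u|| = √((4)² + (8.8151)²) = √(93.7055) ≈ 9.6802,
  v_1 = u/||u|| ≈ (0.4132, 0.9106) (||v_1|| = 1).

λ_1 = 16.8151,  λ_2 = 6.1849;  v_1 ≈ (0.4132, 0.9106)


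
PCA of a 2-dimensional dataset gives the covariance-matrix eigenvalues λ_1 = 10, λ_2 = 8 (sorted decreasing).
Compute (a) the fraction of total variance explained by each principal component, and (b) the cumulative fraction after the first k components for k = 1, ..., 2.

Step 1 — total variance = trace(Sigma) = Σ λ_i = 10 + 8 = 18.

Step 2 — fraction explained by component i = λ_i / Σ λ:
  PC1: 10/18 = 0.5556
  PC2: 8/18 = 0.4444

Step 3 — cumulative fraction after k components = (λ_1 + ... + λ_k) / Σ λ:
  k = 1: 10/18 = 0.5556
  k = 2: (10 + 8)/18 = 18/18 = 1

Summary (fraction, with percent):

explained: PC1 0.5556 (55.56%), PC2 0.4444 (44.44%);  cumulative: 0.5556, 1


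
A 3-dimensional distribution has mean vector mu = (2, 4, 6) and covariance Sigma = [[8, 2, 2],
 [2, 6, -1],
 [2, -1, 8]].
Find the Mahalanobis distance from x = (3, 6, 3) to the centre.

Step 1 — centre the observation: (x - mu) = (1, 2, -3).

Step 2 — invert Sigma (cofactor / det for 3×3, or solve directly):
  Sigma^{-1} = [[0.1506, -0.0577, -0.0449],
 [-0.0577, 0.1923, 0.0385],
 [-0.0449, 0.0385, 0.141]].

Step 3 — form the quadratic (x - mu)^T · Sigma^{-1} · (x - mu):
  Sigma^{-1} · (x - mu) = (0.1699, 0.2115, -0.391).
  (x - mu)^T · [Sigma^{-1} · (x - mu)] = (1)·(0.1699) + (2)·(0.2115) + (-3)·(-0.391) = 1.766.

Step 4 — take square root: d = √(1.766) ≈ 1.3289.

d(x, mu) = √(1.766) ≈ 1.3289


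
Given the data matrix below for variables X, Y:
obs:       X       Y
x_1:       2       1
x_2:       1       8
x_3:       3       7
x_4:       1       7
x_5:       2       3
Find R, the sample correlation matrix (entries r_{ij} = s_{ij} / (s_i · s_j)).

Step 1 — column means:
  mean(X) = (2 + 1 + 3 + 1 + 2) / 5 = 9/5 = 1.8
  mean(Y) = (1 + 8 + 7 + 7 + 3) / 5 = 26/5 = 5.2

Step 2 — sample variances and covariances s[i,j] = (1/(n-1)) · Σ_k (x_{k,i} - mean_i) · (x_{k,j} - mean_j), with n-1 = 4:
  s[X,X] = ((0.2)·(0.2) + (-0.8)·(-0.8) + (1.2)·(1.2) + (-0.8)·(-0.8) + (0.2)·(0.2)) / 4 = 2.8/4 = 0.7
  s[X,Y] = ((0.2)·(-4.2) + (-0.8)·(2.8) + (1.2)·(1.8) + (-0.8)·(1.8) + (0.2)·(-2.2)) / 4 = -2.8/4 = -0.7
  s[Y,Y] = ((-4.2)·(-4.2) + (2.8)·(2.8) + (1.8)·(1.8) + (1.8)·(1.8) + (-2.2)·(-2.2)) / 4 = 36.8/4 = 9.2
  Sample standard deviations s_i = √(s[i,i]):
  s(X) = √(0.7) = 0.8367
  s(Y) = √(9.2) = 3.0332

Step 3 — r_{ij} = s_{ij} / (s_i · s_j):
  r[X,X] = 1 (diagonal).
  r[X,Y] = -0.7 / (0.8367 · 3.0332) = -0.7 / 2.5377 = -0.2758
  r[Y,Y] = 1 (diagonal).

R is symmetric with unit diagonal. Assembling:

R = [[1, -0.2758],
 [-0.2758, 1]]


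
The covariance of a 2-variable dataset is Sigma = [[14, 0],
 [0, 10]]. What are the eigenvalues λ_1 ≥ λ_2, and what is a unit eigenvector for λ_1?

Step 1 — characteristic polynomial of 2×2 Sigma:
  det(Sigma - λI) = λ² - trace · λ + det = 0.
  trace = 14 + 10 = 24, det = 14·10 - (0)² = 140.
Step 2 — discriminant:
  Δ = trace² - 4·det = 576 - 560 = 16.
Step 3 — eigenvalues:
  λ = (trace ± √Δ)/2 = (24 ± 4)/2,
  λ_1 = 14,  λ_2 = 10.

Step 4 — unit eigenvector for λ_1: Sigma is diagonal, so its eigenvectors are the coordinate axes. λ_1 = 14 is the diagonal entry on the first coordinate axis, hence
  v_1 = (1, 0) (||v_1|| = 1).

λ_1 = 14,  λ_2 = 10;  v_1 ≈ (1, 0)


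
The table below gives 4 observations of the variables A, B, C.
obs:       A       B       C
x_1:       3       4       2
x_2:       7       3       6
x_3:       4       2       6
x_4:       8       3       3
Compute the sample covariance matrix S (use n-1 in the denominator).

Step 1 — column means:
  mean(A) = (3 + 7 + 4 + 8) / 4 = 22/4 = 5.5
  mean(B) = (4 + 3 + 2 + 3) / 4 = 12/4 = 3
  mean(C) = (2 + 6 + 6 + 3) / 4 = 17/4 = 4.25

Step 2 — sample covariance S[i,j] = (1/(n-1)) · Σ_k (x_{k,i} - mean_i) · (x_{k,j} - mean_j), with n-1 = 3.
  S[A,A] = ((-2.5)·(-2.5) + (1.5)·(1.5) + (-1.5)·(-1.5) + (2.5)·(2.5)) / 3 = 17/3 = 5.6667
  S[A,B] = ((-2.5)·(1) + (1.5)·(0) + (-1.5)·(-1) + (2.5)·(0)) / 3 = -1/3 = -0.3333
  S[A,C] = ((-2.5)·(-2.25) + (1.5)·(1.75) + (-1.5)·(1.75) + (2.5)·(-1.25)) / 3 = 2.5/3 = 0.8333
  S[B,B] = ((1)·(1) + (0)·(0) + (-1)·(-1) + (0)·(0)) / 3 = 2/3 = 0.6667
  S[B,C] = ((1)·(-2.25) + (0)·(1.75) + (-1)·(1.75) + (0)·(-1.25)) / 3 = -4/3 = -1.3333
  S[C,C] = ((-2.25)·(-2.25) + (1.75)·(1.75) + (1.75)·(1.75) + (-1.25)·(-1.25)) / 3 = 12.75/3 = 4.25

S is symmetric (S[j,i] = S[i,j]). Assembling:

S = [[5.6667, -0.3333, 0.8333],
 [-0.3333, 0.6667, -1.3333],
 [0.8333, -1.3333, 4.25]]


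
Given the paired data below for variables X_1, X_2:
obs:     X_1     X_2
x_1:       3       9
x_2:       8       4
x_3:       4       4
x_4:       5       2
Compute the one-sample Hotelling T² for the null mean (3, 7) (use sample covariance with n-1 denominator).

Step 1 — sample mean vector:
  mean(X_1) = (3 + 8 + 4 + 5) / 4 = 20/4 = 5
  mean(X_2) = (9 + 4 + 4 + 2) / 4 = 19/4 = 4.75
  x̄ = (5, 4.75),  deviation x̄ - mu_0 = (5, 4.75) - (3, 7) = (2, -2.25).

Step 2 — sample covariance matrix, S[i,j] = (1/(n-1)) · Σ_k (x_{k,i} - mean_i) · (x_{k,j} - mean_j), divisor n-1 = 3:
  S[X_1,X_1] = ((-2)·(-2) + (3)·(3) + (-1)·(-1) + (0)·(0)) / 3 = 14/3 = 4.6667
  S[X_1,X_2] = ((-2)·(4.25) + (3)·(-0.75) + (-1)·(-0.75) + (0)·(-2.75)) / 3 = -10/3 = -3.3333
  S[X_2,X_2] = ((4.25)·(4.25) + (-0.75)·(-0.75) + (-0.75)·(-0.75) + (-2.75)·(-2.75)) / 3 = 26.75/3 = 8.9167
  S = [[4.6667, -3.3333],
 [-3.3333, 8.9167]].

Step 3 — invert S. det(S) = 4.6667·8.9167 - (-3.3333)² = 30.5.
  S^{-1} = (1/det) · [[d, -b], [-b, a]] = [[0.2923, 0.1093],
 [0.1093, 0.153]].

Step 4 — quadratic form (x̄ - mu_0)^T · S^{-1} · (x̄ - mu_0):
  S^{-1} · (x̄ - mu_0) = (0.3388, -0.1257),
  (x̄ - mu_0)^T · [...] = (2)·(0.3388) + (-2.25)·(-0.1257) = 0.9604.

Step 5 — scale by n: T² = 4 · 0.9604 = 3.8415.

T² ≈ 3.8415


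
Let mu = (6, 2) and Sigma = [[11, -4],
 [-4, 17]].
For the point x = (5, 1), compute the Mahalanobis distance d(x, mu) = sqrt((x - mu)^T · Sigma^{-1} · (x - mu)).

Step 1 — centre the observation: (x - mu) = (-1, -1).

Step 2 — invert Sigma. det(Sigma) = 11·17 - (-4)² = 171.
  Sigma^{-1} = (1/det) · [[d, -b], [-b, a]] = [[0.0994, 0.0234],
 [0.0234, 0.0643]].

Step 3 — form the quadratic (x - mu)^T · Sigma^{-1} · (x - mu):
  Sigma^{-1} · (x - mu) = (-0.1228, -0.0877).
  (x - mu)^T · [Sigma^{-1} · (x - mu)] = (-1)·(-0.1228) + (-1)·(-0.0877) = 0.2105.

Step 4 — take square root: d = √(0.2105) ≈ 0.4588.

d(x, mu) = √(0.2105) ≈ 0.4588


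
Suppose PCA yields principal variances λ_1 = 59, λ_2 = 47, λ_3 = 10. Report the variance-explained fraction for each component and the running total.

Step 1 — total variance = trace(Sigma) = Σ λ_i = 59 + 47 + 10 = 116.

Step 2 — fraction explained by component i = λ_i / Σ λ:
  PC1: 59/116 = 0.5086
  PC2: 47/116 = 0.4052
  PC3: 10/116 = 0.0862

Step 3 — cumulative fraction after k components = (λ_1 + ... + λ_k) / Σ λ:
  k = 1: 59/116 = 0.5086
  k = 2: (59 + 47)/116 = 106/116 = 0.9138
  k = 3: (59 + 47 + 10)/116 = 116/116 = 1

Summary (fraction, with percent):

explained: PC1 0.5086 (50.86%), PC2 0.4052 (40.52%), PC3 0.0862 (8.62%);  cumulative: 0.5086, 0.9138, 1


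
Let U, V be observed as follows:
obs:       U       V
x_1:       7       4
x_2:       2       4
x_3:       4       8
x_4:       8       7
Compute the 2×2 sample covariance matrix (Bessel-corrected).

Step 1 — column means:
  mean(U) = (7 + 2 + 4 + 8) / 4 = 21/4 = 5.25
  mean(V) = (4 + 4 + 8 + 7) / 4 = 23/4 = 5.75

Step 2 — sample covariance S[i,j] = (1/(n-1)) · Σ_k (x_{k,i} - mean_i) · (x_{k,j} - mean_j), with n-1 = 3.
  S[U,U] = ((1.75)·(1.75) + (-3.25)·(-3.25) + (-1.25)·(-1.25) + (2.75)·(2.75)) / 3 = 22.75/3 = 7.5833
  S[U,V] = ((1.75)·(-1.75) + (-3.25)·(-1.75) + (-1.25)·(2.25) + (2.75)·(1.25)) / 3 = 3.25/3 = 1.0833
  S[V,V] = ((-1.75)·(-1.75) + (-1.75)·(-1.75) + (2.25)·(2.25) + (1.25)·(1.25)) / 3 = 12.75/3 = 4.25

S is symmetric (S[j,i] = S[i,j]). Assembling:

S = [[7.5833, 1.0833],
 [1.0833, 4.25]]


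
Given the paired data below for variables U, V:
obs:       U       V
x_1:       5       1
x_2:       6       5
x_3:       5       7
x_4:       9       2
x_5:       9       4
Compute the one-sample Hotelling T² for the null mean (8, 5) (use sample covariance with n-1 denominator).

Step 1 — sample mean vector:
  mean(U) = (5 + 6 + 5 + 9 + 9) / 5 = 34/5 = 6.8
  mean(V) = (1 + 5 + 7 + 2 + 4) / 5 = 19/5 = 3.8
  x̄ = (6.8, 3.8),  deviation x̄ - mu_0 = (6.8, 3.8) - (8, 5) = (-1.2, -1.2).

Step 2 — sample covariance matrix, S[i,j] = (1/(n-1)) · Σ_k (x_{k,i} - mean_i) · (x_{k,j} - mean_j), divisor n-1 = 4:
  S[U,U] = ((-1.8)·(-1.8) + (-0.8)·(-0.8) + (-1.8)·(-1.8) + (2.2)·(2.2) + (2.2)·(2.2)) / 4 = 16.8/4 = 4.2
  S[U,V] = ((-1.8)·(-2.8) + (-0.8)·(1.2) + (-1.8)·(3.2) + (2.2)·(-1.8) + (2.2)·(0.2)) / 4 = -5.2/4 = -1.3
  S[V,V] = ((-2.8)·(-2.8) + (1.2)·(1.2) + (3.2)·(3.2) + (-1.8)·(-1.8) + (0.2)·(0.2)) / 4 = 22.8/4 = 5.7
  S = [[4.2, -1.3],
 [-1.3, 5.7]].

Step 3 — invert S. det(S) = 4.2·5.7 - (-1.3)² = 22.25.
  S^{-1} = (1/det) · [[d, -b], [-b, a]] = [[0.2562, 0.0584],
 [0.0584, 0.1888]].

Step 4 — quadratic form (x̄ - mu_0)^T · S^{-1} · (x̄ - mu_0):
  S^{-1} · (x̄ - mu_0) = (-0.3775, -0.2966),
  (x̄ - mu_0)^T · [...] = (-1.2)·(-0.3775) + (-1.2)·(-0.2966) = 0.809.

Step 5 — scale by n: T² = 5 · 0.809 = 4.0449.

T² ≈ 4.0449


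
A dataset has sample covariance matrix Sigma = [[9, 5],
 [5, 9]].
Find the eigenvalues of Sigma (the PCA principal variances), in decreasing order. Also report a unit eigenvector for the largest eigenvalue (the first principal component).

Step 1 — characteristic polynomial of 2×2 Sigma:
  det(Sigma - λI) = λ² - trace · λ + det = 0.
  trace = 9 + 9 = 18, det = 9·9 - (5)² = 56.
Step 2 — discriminant:
  Δ = trace² - 4·det = 324 - 224 = 100.
Step 3 — eigenvalues:
  λ = (trace ± √Δ)/2 = (18 ± 10)/2,
  λ_1 = 14,  λ_2 = 4.

Step 4 — unit eigenvector for λ_1: solve (Sigma - λ_1 I)v = 0. First row:
  (9 - 14)·v_x + (5)·v_y = 0, i.e. (-5)·v_x + (5)·v_y = 0,
  so v ∝ (b, λ_1 - a) = (5, 5) = u.
  ||u|| = √((5)² + (5)²) = √(50) ≈ 7.0711,
  v_1 = u/||u|| ≈ (0.7071, 0.7071) (||v_1|| = 1).

λ_1 = 14,  λ_2 = 4;  v_1 ≈ (0.7071, 0.7071)


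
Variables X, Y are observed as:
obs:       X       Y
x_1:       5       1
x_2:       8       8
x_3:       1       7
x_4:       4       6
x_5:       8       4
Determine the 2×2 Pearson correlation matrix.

Step 1 — column means:
  mean(X) = (5 + 8 + 1 + 4 + 8) / 5 = 26/5 = 5.2
  mean(Y) = (1 + 8 + 7 + 6 + 4) / 5 = 26/5 = 5.2

Step 2 — sample variances and covariances s[i,j] = (1/(n-1)) · Σ_k (x_{k,i} - mean_i) · (x_{k,j} - mean_j), with n-1 = 4:
  s[X,X] = ((-0.2)·(-0.2) + (2.8)·(2.8) + (-4.2)·(-4.2) + (-1.2)·(-1.2) + (2.8)·(2.8)) / 4 = 34.8/4 = 8.7
  s[X,Y] = ((-0.2)·(-4.2) + (2.8)·(2.8) + (-4.2)·(1.8) + (-1.2)·(0.8) + (2.8)·(-1.2)) / 4 = -3.2/4 = -0.8
  s[Y,Y] = ((-4.2)·(-4.2) + (2.8)·(2.8) + (1.8)·(1.8) + (0.8)·(0.8) + (-1.2)·(-1.2)) / 4 = 30.8/4 = 7.7
  Sample standard deviations s_i = √(s[i,i]):
  s(X) = √(8.7) = 2.9496
  s(Y) = √(7.7) = 2.7749

Step 3 — r_{ij} = s_{ij} / (s_i · s_j):
  r[X,X] = 1 (diagonal).
  r[X,Y] = -0.8 / (2.9496 · 2.7749) = -0.8 / 8.1847 = -0.0977
  r[Y,Y] = 1 (diagonal).

R is symmetric with unit diagonal. Assembling:

R = [[1, -0.0977],
 [-0.0977, 1]]


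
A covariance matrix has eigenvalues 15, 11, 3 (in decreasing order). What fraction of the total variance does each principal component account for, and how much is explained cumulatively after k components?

Step 1 — total variance = trace(Sigma) = Σ λ_i = 15 + 11 + 3 = 29.

Step 2 — fraction explained by component i = λ_i / Σ λ:
  PC1: 15/29 = 0.5172
  PC2: 11/29 = 0.3793
  PC3: 3/29 = 0.1034

Step 3 — cumulative fraction after k components = (λ_1 + ... + λ_k) / Σ λ:
  k = 1: 15/29 = 0.5172
  k = 2: (15 + 11)/29 = 26/29 = 0.8966
  k = 3: (15 + 11 + 3)/29 = 29/29 = 1

Summary (fraction, with percent):

explained: PC1 0.5172 (51.72%), PC2 0.3793 (37.93%), PC3 0.1034 (10.34%);  cumulative: 0.5172, 0.8966, 1


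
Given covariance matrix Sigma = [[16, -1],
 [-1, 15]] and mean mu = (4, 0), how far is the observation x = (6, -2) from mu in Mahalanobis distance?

Step 1 — centre the observation: (x - mu) = (2, -2).

Step 2 — invert Sigma. det(Sigma) = 16·15 - (-1)² = 239.
  Sigma^{-1} = (1/det) · [[d, -b], [-b, a]] = [[0.0628, 0.0042],
 [0.0042, 0.0669]].

Step 3 — form the quadratic (x - mu)^T · Sigma^{-1} · (x - mu):
  Sigma^{-1} · (x - mu) = (0.1172, -0.1255).
  (x - mu)^T · [Sigma^{-1} · (x - mu)] = (2)·(0.1172) + (-2)·(-0.1255) = 0.4854.

Step 4 — take square root: d = √(0.4854) ≈ 0.6967.

d(x, mu) = √(0.4854) ≈ 0.6967


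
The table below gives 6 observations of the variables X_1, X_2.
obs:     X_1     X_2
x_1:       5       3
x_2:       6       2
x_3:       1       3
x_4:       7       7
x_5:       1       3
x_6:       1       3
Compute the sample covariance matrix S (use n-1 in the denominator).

Step 1 — column means:
  mean(X_1) = (5 + 6 + 1 + 7 + 1 + 1) / 6 = 21/6 = 3.5
  mean(X_2) = (3 + 2 + 3 + 7 + 3 + 3) / 6 = 21/6 = 3.5

Step 2 — sample covariance S[i,j] = (1/(n-1)) · Σ_k (x_{k,i} - mean_i) · (x_{k,j} - mean_j), with n-1 = 5.
  S[X_1,X_1] = ((1.5)·(1.5) + (2.5)·(2.5) + (-2.5)·(-2.5) + (3.5)·(3.5) + (-2.5)·(-2.5) + (-2.5)·(-2.5)) / 5 = 39.5/5 = 7.9
  S[X_1,X_2] = ((1.5)·(-0.5) + (2.5)·(-1.5) + (-2.5)·(-0.5) + (3.5)·(3.5) + (-2.5)·(-0.5) + (-2.5)·(-0.5)) / 5 = 11.5/5 = 2.3
  S[X_2,X_2] = ((-0.5)·(-0.5) + (-1.5)·(-1.5) + (-0.5)·(-0.5) + (3.5)·(3.5) + (-0.5)·(-0.5) + (-0.5)·(-0.5)) / 5 = 15.5/5 = 3.1

S is symmetric (S[j,i] = S[i,j]). Assembling:

S = [[7.9, 2.3],
 [2.3, 3.1]]


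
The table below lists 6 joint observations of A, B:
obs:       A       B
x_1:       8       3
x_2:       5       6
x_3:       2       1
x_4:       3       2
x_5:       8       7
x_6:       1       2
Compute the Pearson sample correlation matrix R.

Step 1 — column means:
  mean(A) = (8 + 5 + 2 + 3 + 8 + 1) / 6 = 27/6 = 4.5
  mean(B) = (3 + 6 + 1 + 2 + 7 + 2) / 6 = 21/6 = 3.5

Step 2 — sample variances and covariances s[i,j] = (1/(n-1)) · Σ_k (x_{k,i} - mean_i) · (x_{k,j} - mean_j), with n-1 = 5:
  s[A,A] = ((3.5)·(3.5) + (0.5)·(0.5) + (-2.5)·(-2.5) + (-1.5)·(-1.5) + (3.5)·(3.5) + (-3.5)·(-3.5)) / 5 = 45.5/5 = 9.1
  s[A,B] = ((3.5)·(-0.5) + (0.5)·(2.5) + (-2.5)·(-2.5) + (-1.5)·(-1.5) + (3.5)·(3.5) + (-3.5)·(-1.5)) / 5 = 25.5/5 = 5.1
  s[B,B] = ((-0.5)·(-0.5) + (2.5)·(2.5) + (-2.5)·(-2.5) + (-1.5)·(-1.5) + (3.5)·(3.5) + (-1.5)·(-1.5)) / 5 = 29.5/5 = 5.9
  Sample standard deviations s_i = √(s[i,i]):
  s(A) = √(9.1) = 3.0166
  s(B) = √(5.9) = 2.429

Step 3 — r_{ij} = s_{ij} / (s_i · s_j):
  r[A,A] = 1 (diagonal).
  r[A,B] = 5.1 / (3.0166 · 2.429) = 5.1 / 7.3273 = 0.696
  r[B,B] = 1 (diagonal).

R is symmetric with unit diagonal. Assembling:

R = [[1, 0.696],
 [0.696, 1]]


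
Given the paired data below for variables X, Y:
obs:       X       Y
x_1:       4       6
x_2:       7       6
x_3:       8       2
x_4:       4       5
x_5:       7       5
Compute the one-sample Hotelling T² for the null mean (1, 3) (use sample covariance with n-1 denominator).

Step 1 — sample mean vector:
  mean(X) = (4 + 7 + 8 + 4 + 7) / 5 = 30/5 = 6
  mean(Y) = (6 + 6 + 2 + 5 + 5) / 5 = 24/5 = 4.8
  x̄ = (6, 4.8),  deviation x̄ - mu_0 = (6, 4.8) - (1, 3) = (5, 1.8).

Step 2 — sample covariance matrix, S[i,j] = (1/(n-1)) · Σ_k (x_{k,i} - mean_i) · (x_{k,j} - mean_j), divisor n-1 = 4:
  S[X,X] = ((-2)·(-2) + (1)·(1) + (2)·(2) + (-2)·(-2) + (1)·(1)) / 4 = 14/4 = 3.5
  S[X,Y] = ((-2)·(1.2) + (1)·(1.2) + (2)·(-2.8) + (-2)·(0.2) + (1)·(0.2)) / 4 = -7/4 = -1.75
  S[Y,Y] = ((1.2)·(1.2) + (1.2)·(1.2) + (-2.8)·(-2.8) + (0.2)·(0.2) + (0.2)·(0.2)) / 4 = 10.8/4 = 2.7
  S = [[3.5, -1.75],
 [-1.75, 2.7]].

Step 3 — invert S. det(S) = 3.5·2.7 - (-1.75)² = 6.3875.
  S^{-1} = (1/det) · [[d, -b], [-b, a]] = [[0.4227, 0.274],
 [0.274, 0.5479]].

Step 4 — quadratic form (x̄ - mu_0)^T · S^{-1} · (x̄ - mu_0):
  S^{-1} · (x̄ - mu_0) = (2.6067, 2.3562),
  (x̄ - mu_0)^T · [...] = (5)·(2.6067) + (1.8)·(2.3562) = 17.2744.

Step 5 — scale by n: T² = 5 · 17.2744 = 86.3718.

T² ≈ 86.3718


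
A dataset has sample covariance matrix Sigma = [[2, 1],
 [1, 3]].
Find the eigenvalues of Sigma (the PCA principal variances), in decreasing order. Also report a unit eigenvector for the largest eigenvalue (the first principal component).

Step 1 — characteristic polynomial of 2×2 Sigma:
  det(Sigma - λI) = λ² - trace · λ + det = 0.
  trace = 2 + 3 = 5, det = 2·3 - (1)² = 5.
Step 2 — discriminant:
  Δ = trace² - 4·det = 25 - 20 = 5.
Step 3 — eigenvalues:
  λ = (trace ± √Δ)/2 = (5 ± 2.2361)/2,
  λ_1 = 3.618,  λ_2 = 1.382.

Step 4 — unit eigenvector for λ_1: solve (Sigma - λ_1 I)v = 0. First row:
  (2 - 3.618)·v_x + (1)·v_y = 0, i.e. (-1.618)·v_x + (1)·v_y = 0,
  so v ∝ (b, λ_1 - a) = (1, 1.618) = u.
  ||u|| = √((1)² + (1.618)²) = √(3.618) ≈ 1.9021,
  v_1 = u/||u|| ≈ (0.5257, 0.8507) (||v_1|| = 1).

λ_1 = 3.618,  λ_2 = 1.382;  v_1 ≈ (0.5257, 0.8507)


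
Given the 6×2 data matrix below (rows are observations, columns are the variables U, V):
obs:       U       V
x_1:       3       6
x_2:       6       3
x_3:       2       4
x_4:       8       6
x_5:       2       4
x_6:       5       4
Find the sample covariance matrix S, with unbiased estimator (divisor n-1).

Step 1 — column means:
  mean(U) = (3 + 6 + 2 + 8 + 2 + 5) / 6 = 26/6 = 4.3333
  mean(V) = (6 + 3 + 4 + 6 + 4 + 4) / 6 = 27/6 = 4.5

Step 2 — sample covariance S[i,j] = (1/(n-1)) · Σ_k (x_{k,i} - mean_i) · (x_{k,j} - mean_j), with n-1 = 5.
  S[U,U] = ((-1.3333)·(-1.3333) + (1.6667)·(1.6667) + (-2.3333)·(-2.3333) + (3.6667)·(3.6667) + (-2.3333)·(-2.3333) + (0.6667)·(0.6667)) / 5 = 29.3333/5 = 5.8667
  S[U,V] = ((-1.3333)·(1.5) + (1.6667)·(-1.5) + (-2.3333)·(-0.5) + (3.6667)·(1.5) + (-2.3333)·(-0.5) + (0.6667)·(-0.5)) / 5 = 3/5 = 0.6
  S[V,V] = ((1.5)·(1.5) + (-1.5)·(-1.5) + (-0.5)·(-0.5) + (1.5)·(1.5) + (-0.5)·(-0.5) + (-0.5)·(-0.5)) / 5 = 7.5/5 = 1.5

S is symmetric (S[j,i] = S[i,j]). Assembling:

S = [[5.8667, 0.6],
 [0.6, 1.5]]


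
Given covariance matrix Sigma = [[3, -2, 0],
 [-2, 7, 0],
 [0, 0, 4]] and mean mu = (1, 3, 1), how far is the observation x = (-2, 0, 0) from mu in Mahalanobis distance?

Step 1 — centre the observation: (x - mu) = (-3, -3, -1).

Step 2 — invert Sigma (cofactor / det for 3×3, or solve directly):
  Sigma^{-1} = [[0.4118, 0.1176, 0],
 [0.1176, 0.1765, 0],
 [0, 0, 0.25]].

Step 3 — form the quadratic (x - mu)^T · Sigma^{-1} · (x - mu):
  Sigma^{-1} · (x - mu) = (-1.5882, -0.8824, -0.25).
  (x - mu)^T · [Sigma^{-1} · (x - mu)] = (-3)·(-1.5882) + (-3)·(-0.8824) + (-1)·(-0.25) = 7.6618.

Step 4 — take square root: d = √(7.6618) ≈ 2.768.

d(x, mu) = √(7.6618) ≈ 2.768


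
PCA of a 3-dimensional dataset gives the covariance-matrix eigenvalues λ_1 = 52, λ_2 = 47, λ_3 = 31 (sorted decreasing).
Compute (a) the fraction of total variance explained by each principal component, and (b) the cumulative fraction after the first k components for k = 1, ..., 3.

Step 1 — total variance = trace(Sigma) = Σ λ_i = 52 + 47 + 31 = 130.

Step 2 — fraction explained by component i = λ_i / Σ λ:
  PC1: 52/130 = 0.4
  PC2: 47/130 = 0.3615
  PC3: 31/130 = 0.2385

Step 3 — cumulative fraction after k components = (λ_1 + ... + λ_k) / Σ λ:
  k = 1: 52/130 = 0.4
  k = 2: (52 + 47)/130 = 99/130 = 0.7615
  k = 3: (52 + 47 + 31)/130 = 130/130 = 1

Summary (fraction, with percent):

explained: PC1 0.4 (40%), PC2 0.3615 (36.15%), PC3 0.2385 (23.85%);  cumulative: 0.4, 0.7615, 1


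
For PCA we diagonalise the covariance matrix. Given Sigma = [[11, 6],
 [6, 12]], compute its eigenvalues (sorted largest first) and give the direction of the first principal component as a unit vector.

Step 1 — characteristic polynomial of 2×2 Sigma:
  det(Sigma - λI) = λ² - trace · λ + det = 0.
  trace = 11 + 12 = 23, det = 11·12 - (6)² = 96.
Step 2 — discriminant:
  Δ = trace² - 4·det = 529 - 384 = 145.
Step 3 — eigenvalues:
  λ = (trace ± √Δ)/2 = (23 ± 12.0416)/2,
  λ_1 = 17.5208,  λ_2 = 5.4792.

Step 4 — unit eigenvector for λ_1: solve (Sigma - λ_1 I)v = 0. First row:
  (11 - 17.5208)·v_x + (6)·v_y = 0, i.e. (-6.5208)·v_x + (6)·v_y = 0,
  so v ∝ (b, λ_1 - a) = (6, 6.5208) = u.
  ||u|| = √((6)² + (6.5208)²) = √(78.5208) ≈ 8.8612,
  v_1 = u/||u|| ≈ (0.6771, 0.7359) (||v_1|| = 1).

λ_1 = 17.5208,  λ_2 = 5.4792;  v_1 ≈ (0.6771, 0.7359)
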